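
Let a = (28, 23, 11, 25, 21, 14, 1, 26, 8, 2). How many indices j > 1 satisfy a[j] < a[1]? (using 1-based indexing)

The element at index 1 is 28.
Elements after it: 23, 11, 25, 21, 14, 1, 26, 8, 2
Those smaller than 28: 23, 11, 25, 21, 14, 1, 26, 8, 2

9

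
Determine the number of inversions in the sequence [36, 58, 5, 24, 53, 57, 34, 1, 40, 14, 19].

34 out-of-order pairs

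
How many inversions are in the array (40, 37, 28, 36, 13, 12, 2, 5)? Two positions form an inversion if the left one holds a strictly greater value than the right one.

Out-of-order pairs: 26

Count, for each position, how many later elements it exceeds:
40: 7
37: 6
28: 4
36: 4
13: 3
12: 2
2: 0
5: 0
Sum: 7 + 6 + 4 + 4 + 3 + 2 + 0 + 0 = 26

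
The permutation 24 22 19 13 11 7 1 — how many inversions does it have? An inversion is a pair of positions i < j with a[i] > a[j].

For each element, count later entries that are smaller:
24: 6
22: 5
19: 4
13: 3
11: 2
7: 1
1: 0
Sum: 6 + 5 + 4 + 3 + 2 + 1 + 0 = 21

21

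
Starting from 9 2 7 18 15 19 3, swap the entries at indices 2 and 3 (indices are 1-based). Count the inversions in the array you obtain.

Positions 2 and 3 hold 2 and 7; after swapping, the array is [9, 7, 2, 18, 15, 19, 3].
Element-by-element contributions:
9 → 7, 2, 3 → 3
7 → 2, 3 → 2
2 → none → 0
18 → 15, 3 → 2
15 → 3 → 1
19 → 3 → 1
3 → none → 0
Sum: 3 + 2 + 0 + 2 + 1 + 1 + 0 = 9

9 inversions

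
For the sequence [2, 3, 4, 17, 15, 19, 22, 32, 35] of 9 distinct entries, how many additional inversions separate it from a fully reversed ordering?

Maximum inversions for 9 distinct elements is C(9, 2) = 9·8/2 = 36.
Current inversions — for each element, count later smaller elements:
2: 0
3: 0
4: 0
17: 1
15: 0
19: 0
22: 0
32: 0
35: 0
Current total: 0 + 0 + 0 + 1 + 0 + 0 + 0 + 0 + 0 = 1
Shortfall: 36 − 1 = 35

35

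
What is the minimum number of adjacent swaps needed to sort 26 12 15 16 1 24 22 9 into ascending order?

16

Minimum adjacent swaps = number of inversions (each swap of adjacent out-of-order elements removes one inversion and no swap can remove more).
Count inversions — for each element, later elements that are smaller:
26: 12, 15, 16, 1, 24, 22, 9 → 7
12: 1, 9 → 2
15: 1, 9 → 2
16: 1, 9 → 2
1: none → 0
24: 22, 9 → 2
22: 9 → 1
9: none → 0
Total inversions: 7 + 2 + 2 + 2 + 0 + 2 + 1 + 0 = 16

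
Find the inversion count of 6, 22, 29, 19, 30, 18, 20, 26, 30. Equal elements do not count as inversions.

For each element, count later entries that are smaller:
6: 0
22: 3
29: 4
19: 1
30: 3
18: 0
20: 0
26: 0
30: 0
Sum: 0 + 3 + 4 + 1 + 3 + 0 + 0 + 0 + 0 = 11

11 inversions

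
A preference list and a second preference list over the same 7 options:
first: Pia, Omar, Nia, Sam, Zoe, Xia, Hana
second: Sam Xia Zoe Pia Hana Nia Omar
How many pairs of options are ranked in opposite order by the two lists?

13

Assign each item its position (1..7) in the first ordering, then rewrite the second ordering as that position sequence:
positions: Pia→1, Omar→2, Nia→3, Sam→4, Zoe→5, Xia→6, Hana→7
second ordering as positions: [4, 6, 5, 1, 7, 3, 2]
Discordant pairs = inversions in this position sequence.
4: 1, 3, 2 → 3
6: 5, 1, 3, 2 → 4
5: 1, 3, 2 → 3
1: 0
7: 3, 2 → 2
3: 2 → 1
2: 0
Total: 3 + 4 + 3 + 0 + 2 + 1 + 0 = 13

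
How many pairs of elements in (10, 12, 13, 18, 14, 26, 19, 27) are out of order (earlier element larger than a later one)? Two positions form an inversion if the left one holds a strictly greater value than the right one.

Element-by-element contributions:
10 → none → 0
12 → none → 0
13 → none → 0
18 → 14 → 1
14 → none → 0
26 → 19 → 1
19 → none → 0
27 → none → 0
Sum: 0 + 0 + 0 + 1 + 0 + 1 + 0 + 0 = 2

2 inversions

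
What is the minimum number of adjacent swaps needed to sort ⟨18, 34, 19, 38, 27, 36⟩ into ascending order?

The minimum number of adjacent swaps to sort an array equals its inversion count, since every such swap removes exactly one inversion.
Count inversions — for each element, later elements that are smaller:
18: none → 0
34: 19, 27 → 2
19: none → 0
38: 27, 36 → 2
27: none → 0
36: none → 0
Total inversions: 0 + 2 + 0 + 2 + 0 + 0 = 4

There are 4 adjacent swaps.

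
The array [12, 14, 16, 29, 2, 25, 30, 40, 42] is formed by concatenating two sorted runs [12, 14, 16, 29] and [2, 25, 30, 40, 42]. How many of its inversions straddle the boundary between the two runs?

For each element r of the right run, count left-run elements greater than r:
r = 2: 12, 14, 16, 29 → 4
r = 25: 29 → 1
r = 30: none → 0
r = 40: none → 0
r = 42: none → 0
Cross-inversions: 4 + 1 + 0 + 0 + 0 = 5

5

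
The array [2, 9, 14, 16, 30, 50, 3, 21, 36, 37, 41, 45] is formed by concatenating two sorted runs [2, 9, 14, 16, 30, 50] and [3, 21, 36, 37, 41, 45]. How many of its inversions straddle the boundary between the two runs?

Cross-inversions: 11

For each element r of the right run, count left-run elements greater than r:
r = 3: 9, 14, 16, 30, 50 → 5
r = 21: 30, 50 → 2
r = 36: 50 → 1
r = 37: 50 → 1
r = 41: 50 → 1
r = 45: 50 → 1
Cross-inversions: 5 + 2 + 1 + 1 + 1 + 1 = 11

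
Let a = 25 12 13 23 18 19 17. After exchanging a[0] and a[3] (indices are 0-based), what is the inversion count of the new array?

10

Positions 0 and 3 hold 25 and 23; after swapping, the array is [23, 12, 13, 25, 18, 19, 17].
Sweep left to right; for each value list the smaller values that follow it:
23: 5
12: 0
13: 0
25: 3
18: 1
19: 1
17: 0
Sum: 5 + 0 + 0 + 3 + 1 + 1 + 0 = 10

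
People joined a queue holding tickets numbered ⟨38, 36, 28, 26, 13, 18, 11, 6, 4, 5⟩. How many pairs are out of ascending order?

43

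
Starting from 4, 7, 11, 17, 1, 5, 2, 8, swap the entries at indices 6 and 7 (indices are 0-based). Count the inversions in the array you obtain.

Positions 6 and 7 hold 2 and 8; after swapping, the array is [4, 7, 11, 17, 1, 5, 8, 2].
Sweep left to right; for each value list the smaller values that follow it:
4 → 1, 2 → 2
7 → 1, 5, 2 → 3
11 → 1, 5, 8, 2 → 4
17 → 1, 5, 8, 2 → 4
1 → none → 0
5 → 2 → 1
8 → 2 → 1
2 → none → 0
Sum: 2 + 3 + 4 + 4 + 0 + 1 + 1 + 0 = 15

There are 15 inversions.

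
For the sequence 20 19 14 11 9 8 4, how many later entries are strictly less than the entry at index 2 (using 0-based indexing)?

The element at index 2 is 14.
Elements after it: 11, 9, 8, 4
Those smaller than 14: 11, 9, 8, 4

4 such elements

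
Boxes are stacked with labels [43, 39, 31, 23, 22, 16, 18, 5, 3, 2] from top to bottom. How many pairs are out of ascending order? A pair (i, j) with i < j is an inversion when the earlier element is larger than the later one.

44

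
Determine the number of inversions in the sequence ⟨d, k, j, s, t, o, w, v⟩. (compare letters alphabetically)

Count, for each position, how many later elements it exceeds:
d → none → 0
k → j → 1
j → none → 0
s → o → 1
t → o → 1
o → none → 0
w → v → 1
v → none → 0
Sum: 0 + 1 + 0 + 1 + 1 + 0 + 1 + 0 = 4

4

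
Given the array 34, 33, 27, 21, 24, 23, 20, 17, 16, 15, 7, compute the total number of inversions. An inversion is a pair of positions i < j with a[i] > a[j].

Sweep left to right; for each value list the smaller values that follow it:
34: 10
33: 9
27: 8
21: 5
24: 6
23: 5
20: 4
17: 3
16: 2
15: 1
7: 0
Sum: 10 + 9 + 8 + 5 + 6 + 5 + 4 + 3 + 2 + 1 + 0 = 53

There are 53 inversions.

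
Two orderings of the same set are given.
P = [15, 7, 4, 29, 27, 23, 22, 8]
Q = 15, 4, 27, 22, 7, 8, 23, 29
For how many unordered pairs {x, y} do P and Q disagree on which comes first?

Assign each item its position (1..8) in the first ordering, then rewrite the second ordering as that position sequence:
positions: 15→1, 7→2, 4→3, 29→4, 27→5, 23→6, 22→7, 8→8
second ordering as positions: [1, 3, 5, 7, 2, 8, 6, 4]
Discordant pairs = inversions in this position sequence.
1: 0
3: 2 → 1
5: 2, 4 → 2
7: 2, 6, 4 → 3
2: 0
8: 6, 4 → 2
6: 4 → 1
4: 0
Total: 0 + 1 + 2 + 3 + 0 + 2 + 1 + 0 = 9

9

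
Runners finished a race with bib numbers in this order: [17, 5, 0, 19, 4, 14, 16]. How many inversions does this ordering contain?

Out-of-order pairs: 10

Sweep left to right; for each value list the smaller values that follow it:
17 → 5, 0, 4, 14, 16 → 5
5 → 0, 4 → 2
0 → none → 0
19 → 4, 14, 16 → 3
4 → none → 0
14 → none → 0
16 → none → 0
Sum: 5 + 2 + 0 + 3 + 0 + 0 + 0 = 10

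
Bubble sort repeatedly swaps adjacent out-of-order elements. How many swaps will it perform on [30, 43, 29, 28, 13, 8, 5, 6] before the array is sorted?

The minimum number of adjacent swaps to sort an array equals its inversion count, since every such swap removes exactly one inversion.
Count inversions — for each element, later elements that are smaller:
30: 29, 28, 13, 8, 5, 6 → 6
43: 29, 28, 13, 8, 5, 6 → 6
29: 28, 13, 8, 5, 6 → 5
28: 13, 8, 5, 6 → 4
13: 8, 5, 6 → 3
8: 5, 6 → 2
5: none → 0
6: none → 0
Total inversions: 6 + 6 + 5 + 4 + 3 + 2 + 0 + 0 = 26

26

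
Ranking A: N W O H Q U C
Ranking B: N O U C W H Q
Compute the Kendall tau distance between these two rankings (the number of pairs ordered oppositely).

7 discordant pairs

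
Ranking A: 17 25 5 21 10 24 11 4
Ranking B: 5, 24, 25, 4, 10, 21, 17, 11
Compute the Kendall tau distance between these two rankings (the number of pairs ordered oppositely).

Assign each item its position (1..8) in the first ordering, then rewrite the second ordering as that position sequence:
positions: 17→1, 25→2, 5→3, 21→4, 10→5, 24→6, 11→7, 4→8
second ordering as positions: [3, 6, 2, 8, 5, 4, 1, 7]
Discordant pairs = inversions in this position sequence.
3: 2, 1 → 2
6: 2, 5, 4, 1 → 4
2: 1 → 1
8: 5, 4, 1, 7 → 4
5: 4, 1 → 2
4: 1 → 1
1: 0
7: 0
Total: 2 + 4 + 1 + 4 + 2 + 1 + 0 + 0 = 14

14 discordant pairs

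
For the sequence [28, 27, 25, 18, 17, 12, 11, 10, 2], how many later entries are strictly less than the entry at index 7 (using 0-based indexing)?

The element at index 7 is 10.
Elements after it: 2
Those smaller than 10: 2

1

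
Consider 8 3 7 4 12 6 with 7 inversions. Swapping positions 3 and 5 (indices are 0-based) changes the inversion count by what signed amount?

Positions 3 and 5 hold 4 and 6; after swapping, the array is [8, 3, 7, 6, 12, 4].
Sweep left to right; for each value list the smaller values that follow it:
8 → 3, 7, 6, 4 → 4
3 → none → 0
7 → 6, 4 → 2
6 → 4 → 1
12 → 4 → 1
4 → none → 0
Sum: 4 + 0 + 2 + 1 + 1 + 0 = 8
Change: 8 − 7 = +1

+1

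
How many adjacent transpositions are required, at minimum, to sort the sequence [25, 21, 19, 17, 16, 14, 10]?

21

Each adjacent swap fixes exactly one inversion, so the minimum swap count equals the number of inversions.
Count inversions — for each element, later elements that are smaller:
25: 21, 19, 17, 16, 14, 10 → 6
21: 19, 17, 16, 14, 10 → 5
19: 17, 16, 14, 10 → 4
17: 16, 14, 10 → 3
16: 14, 10 → 2
14: 10 → 1
10: none → 0
Total inversions: 6 + 5 + 4 + 3 + 2 + 1 + 0 = 21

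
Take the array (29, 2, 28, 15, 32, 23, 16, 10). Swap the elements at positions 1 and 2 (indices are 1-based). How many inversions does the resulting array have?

16 inversions

Positions 1 and 2 hold 29 and 2; after swapping, the array is [2, 29, 28, 15, 32, 23, 16, 10].
Count, for each position, how many later elements it exceeds:
2 → none → 0
29 → 28, 15, 23, 16, 10 → 5
28 → 15, 23, 16, 10 → 4
15 → 10 → 1
32 → 23, 16, 10 → 3
23 → 16, 10 → 2
16 → 10 → 1
10 → none → 0
Sum: 0 + 5 + 4 + 1 + 3 + 2 + 1 + 0 = 16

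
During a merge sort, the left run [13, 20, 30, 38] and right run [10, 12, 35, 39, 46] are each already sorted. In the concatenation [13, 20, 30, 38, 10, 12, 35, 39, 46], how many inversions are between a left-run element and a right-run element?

There are 9 split inversions.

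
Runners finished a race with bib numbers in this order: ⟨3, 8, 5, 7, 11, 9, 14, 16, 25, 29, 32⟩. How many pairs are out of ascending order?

Count, for each position, how many later elements it exceeds:
3 → none → 0
8 → 5, 7 → 2
5 → none → 0
7 → none → 0
11 → 9 → 1
9 → none → 0
14 → none → 0
16 → none → 0
25 → none → 0
29 → none → 0
32 → none → 0
Sum: 0 + 2 + 0 + 0 + 1 + 0 + 0 + 0 + 0 + 0 + 0 = 3

3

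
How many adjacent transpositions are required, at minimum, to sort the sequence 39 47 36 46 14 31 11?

17

The minimum number of adjacent swaps to sort an array equals its inversion count, since every such swap removes exactly one inversion.
Count inversions — for each element, later elements that are smaller:
39: 36, 14, 31, 11 → 4
47: 36, 46, 14, 31, 11 → 5
36: 14, 31, 11 → 3
46: 14, 31, 11 → 3
14: 11 → 1
31: 11 → 1
11: none → 0
Total inversions: 4 + 5 + 3 + 3 + 1 + 1 + 0 = 17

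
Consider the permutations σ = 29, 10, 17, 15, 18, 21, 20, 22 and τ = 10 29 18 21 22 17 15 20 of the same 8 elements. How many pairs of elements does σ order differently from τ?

8

Assign each item its position (1..8) in the first ordering, then rewrite the second ordering as that position sequence:
positions: 29→1, 10→2, 17→3, 15→4, 18→5, 21→6, 20→7, 22→8
second ordering as positions: [2, 1, 5, 6, 8, 3, 4, 7]
Discordant pairs = inversions in this position sequence.
2: 1 → 1
1: 0
5: 3, 4 → 2
6: 3, 4 → 2
8: 3, 4, 7 → 3
3: 0
4: 0
7: 0
Total: 1 + 0 + 2 + 2 + 3 + 0 + 0 + 0 = 8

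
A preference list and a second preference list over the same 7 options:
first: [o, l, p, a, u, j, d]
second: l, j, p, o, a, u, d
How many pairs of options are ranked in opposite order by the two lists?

6 pairs

Assign each item its position (1..7) in the first ordering, then rewrite the second ordering as that position sequence:
positions: o→1, l→2, p→3, a→4, u→5, j→6, d→7
second ordering as positions: [2, 6, 3, 1, 4, 5, 7]
Discordant pairs = inversions in this position sequence.
2: 1 → 1
6: 3, 1, 4, 5 → 4
3: 1 → 1
1: 0
4: 0
5: 0
7: 0
Total: 1 + 4 + 1 + 0 + 0 + 0 + 0 = 6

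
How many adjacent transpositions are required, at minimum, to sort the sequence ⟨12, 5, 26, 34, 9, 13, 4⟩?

12

The minimum number of adjacent swaps to sort an array equals its inversion count, since every such swap removes exactly one inversion.
Count inversions — for each element, later elements that are smaller:
12: 5, 9, 4 → 3
5: 4 → 1
26: 9, 13, 4 → 3
34: 9, 13, 4 → 3
9: 4 → 1
13: 4 → 1
4: none → 0
Total inversions: 3 + 1 + 3 + 3 + 1 + 1 + 0 = 12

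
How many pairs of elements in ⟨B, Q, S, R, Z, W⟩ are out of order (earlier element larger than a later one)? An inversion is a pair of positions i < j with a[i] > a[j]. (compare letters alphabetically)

Listing every pair i<j with a[i]>a[j] (using 0-based positions):
(2,3): S > R
(4,5): Z > W
That's 2 pairs.

2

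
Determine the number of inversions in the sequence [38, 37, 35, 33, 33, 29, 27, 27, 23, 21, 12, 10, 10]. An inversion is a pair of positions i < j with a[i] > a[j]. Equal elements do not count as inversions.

75

Count, for each position, how many later elements it exceeds:
38: 12
37: 11
35: 10
33: 8
33: 8
29: 7
27: 5
27: 5
23: 4
21: 3
12: 2
10: 0
10: 0
Sum: 12 + 11 + 10 + 8 + 8 + 7 + 5 + 5 + 4 + 3 + 2 + 0 + 0 = 75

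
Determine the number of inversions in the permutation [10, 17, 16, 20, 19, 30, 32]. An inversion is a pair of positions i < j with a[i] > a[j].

Out-of-order index pairs (0-indexed):
(1,2): 17 > 16
(3,4): 20 > 19
That's 2 pairs.

Inversions: 2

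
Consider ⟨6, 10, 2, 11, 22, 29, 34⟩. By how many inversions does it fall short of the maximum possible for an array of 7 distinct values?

Maximum inversions for 7 distinct elements is C(7, 2) = 7·6/2 = 21.
Current inversions — for each element, count later smaller elements:
6: 1
10: 1
2: 0
11: 0
22: 0
29: 0
34: 0
Current total: 1 + 1 + 0 + 0 + 0 + 0 + 0 = 2
Shortfall: 21 − 2 = 19

19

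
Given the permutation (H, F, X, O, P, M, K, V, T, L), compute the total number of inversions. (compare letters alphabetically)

19

Sweep left to right; for each value list the smaller values that follow it:
H → F → 1
F → none → 0
X → O, P, M, K, V, T, L → 7
O → M, K, L → 3
P → M, K, L → 3
M → K, L → 2
K → none → 0
V → T, L → 2
T → L → 1
L → none → 0
Sum: 1 + 0 + 7 + 3 + 3 + 2 + 0 + 2 + 1 + 0 = 19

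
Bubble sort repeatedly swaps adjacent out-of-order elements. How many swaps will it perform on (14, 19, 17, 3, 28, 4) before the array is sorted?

8

Minimum adjacent swaps = number of inversions (each swap of adjacent out-of-order elements removes one inversion and no swap can remove more).
Count inversions — for each element, later elements that are smaller:
14: 3, 4 → 2
19: 17, 3, 4 → 3
17: 3, 4 → 2
3: none → 0
28: 4 → 1
4: none → 0
Total inversions: 2 + 3 + 2 + 0 + 1 + 0 = 8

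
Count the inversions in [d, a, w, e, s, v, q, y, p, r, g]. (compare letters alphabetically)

23 inversions

Element-by-element contributions:
d: 1
a: 0
w: 7
e: 0
s: 4
v: 4
q: 2
y: 3
p: 1
r: 1
g: 0
Sum: 1 + 0 + 7 + 0 + 4 + 4 + 2 + 3 + 1 + 1 + 0 = 23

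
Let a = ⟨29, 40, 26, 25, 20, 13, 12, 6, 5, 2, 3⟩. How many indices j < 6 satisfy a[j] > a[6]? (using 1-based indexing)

5 such elements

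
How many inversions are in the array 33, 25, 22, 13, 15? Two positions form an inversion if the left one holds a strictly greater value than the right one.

9 inversions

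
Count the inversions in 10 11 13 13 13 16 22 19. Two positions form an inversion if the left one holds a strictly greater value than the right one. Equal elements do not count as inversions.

Sweep left to right; for each value list the smaller values that follow it:
10: 0
11: 0
13: 0
13: 0
13: 0
16: 0
22: 1
19: 0
Sum: 0 + 0 + 0 + 0 + 0 + 0 + 1 + 0 = 1

Inversions: 1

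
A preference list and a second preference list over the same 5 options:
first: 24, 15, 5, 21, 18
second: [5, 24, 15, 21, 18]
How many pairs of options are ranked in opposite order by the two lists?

2 pairs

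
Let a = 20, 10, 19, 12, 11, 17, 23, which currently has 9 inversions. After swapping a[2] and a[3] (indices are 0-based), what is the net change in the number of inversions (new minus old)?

-1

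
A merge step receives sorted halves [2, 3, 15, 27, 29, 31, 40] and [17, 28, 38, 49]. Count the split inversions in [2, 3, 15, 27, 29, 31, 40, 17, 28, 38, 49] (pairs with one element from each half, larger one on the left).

Split inversions: 8

Take each right-half value and tally the left-half values above it:
r = 17: 27, 29, 31, 40 → 4
r = 28: 29, 31, 40 → 3
r = 38: 40 → 1
r = 49: none → 0
Cross-inversions: 4 + 3 + 1 + 0 = 8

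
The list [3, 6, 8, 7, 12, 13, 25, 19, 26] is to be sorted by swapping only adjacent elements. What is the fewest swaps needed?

Swaps: 2

Each adjacent swap fixes exactly one inversion, so the minimum swap count equals the number of inversions.
Count inversions — for each element, later elements that are smaller:
3: none → 0
6: none → 0
8: 7 → 1
7: none → 0
12: none → 0
13: none → 0
25: 19 → 1
19: none → 0
26: none → 0
Total inversions: 0 + 0 + 1 + 0 + 0 + 0 + 1 + 0 + 0 = 2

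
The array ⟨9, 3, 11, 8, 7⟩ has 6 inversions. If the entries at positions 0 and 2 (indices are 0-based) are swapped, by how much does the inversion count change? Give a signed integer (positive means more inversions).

Positions 0 and 2 hold 9 and 11; after swapping, the array is [11, 3, 9, 8, 7].
Sweep left to right; for each value list the smaller values that follow it:
11 → 3, 9, 8, 7 → 4
3 → none → 0
9 → 8, 7 → 2
8 → 7 → 1
7 → none → 0
Sum: 4 + 0 + 2 + 1 + 0 = 7
Change: 7 − 6 = +1

+1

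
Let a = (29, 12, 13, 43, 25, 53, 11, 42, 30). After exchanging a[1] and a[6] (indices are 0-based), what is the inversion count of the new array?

14

Positions 1 and 6 hold 12 and 11; after swapping, the array is [29, 11, 13, 43, 25, 53, 12, 42, 30].
Sweep left to right; for each value list the smaller values that follow it:
29 → 11, 13, 25, 12 → 4
11 → none → 0
13 → 12 → 1
43 → 25, 12, 42, 30 → 4
25 → 12 → 1
53 → 12, 42, 30 → 3
12 → none → 0
42 → 30 → 1
30 → none → 0
Sum: 4 + 0 + 1 + 4 + 1 + 3 + 0 + 1 + 0 = 14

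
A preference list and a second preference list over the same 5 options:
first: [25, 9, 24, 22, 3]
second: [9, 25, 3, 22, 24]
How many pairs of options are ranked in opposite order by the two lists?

Pairs: 4

Assign each item its position (1..5) in the first ordering, then rewrite the second ordering as that position sequence:
positions: 25→1, 9→2, 24→3, 22→4, 3→5
second ordering as positions: [2, 1, 5, 4, 3]
Discordant pairs = inversions in this position sequence.
2: 1 → 1
1: 0
5: 4, 3 → 2
4: 3 → 1
3: 0
Total: 1 + 0 + 2 + 1 + 0 = 4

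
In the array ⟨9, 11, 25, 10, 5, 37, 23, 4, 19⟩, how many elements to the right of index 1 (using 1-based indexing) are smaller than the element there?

2

The element at index 1 is 9.
Elements after it: 11, 25, 10, 5, 37, 23, 4, 19
Those smaller than 9: 5, 4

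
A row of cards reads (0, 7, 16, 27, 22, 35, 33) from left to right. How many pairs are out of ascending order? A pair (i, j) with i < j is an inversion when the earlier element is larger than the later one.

Out-of-order index pairs (1-indexed):
(4,5): 27 > 22
(6,7): 35 > 33
That's 2 pairs.

2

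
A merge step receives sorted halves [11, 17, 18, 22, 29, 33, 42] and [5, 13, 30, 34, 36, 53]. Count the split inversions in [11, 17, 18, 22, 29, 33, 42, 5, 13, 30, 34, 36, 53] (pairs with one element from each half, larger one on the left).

Take each right-half value and tally the left-half values above it:
r = 5: 11, 17, 18, 22, 29, 33, 42 → 7
r = 13: 17, 18, 22, 29, 33, 42 → 6
r = 30: 33, 42 → 2
r = 34: 42 → 1
r = 36: 42 → 1
r = 53: none → 0
Cross-inversions: 7 + 6 + 2 + 1 + 1 + 0 = 17

There are 17 split inversions.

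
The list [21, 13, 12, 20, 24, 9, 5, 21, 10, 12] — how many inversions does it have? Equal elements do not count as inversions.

There are 27 inversions.

Sweep left to right; for each value list the smaller values that follow it:
21 → 13, 12, 20, 9, 5, 10, 12 → 7
13 → 12, 9, 5, 10, 12 → 5
12 → 9, 5, 10 → 3
20 → 9, 5, 10, 12 → 4
24 → 9, 5, 21, 10, 12 → 5
9 → 5 → 1
5 → none → 0
21 → 10, 12 → 2
10 → none → 0
12 → none → 0
Sum: 7 + 5 + 3 + 4 + 5 + 1 + 0 + 2 + 0 + 0 = 27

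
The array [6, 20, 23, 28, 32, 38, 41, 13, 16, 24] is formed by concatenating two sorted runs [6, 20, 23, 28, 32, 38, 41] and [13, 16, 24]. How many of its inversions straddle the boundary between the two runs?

For each element r of the right run, count left-run elements greater than r:
r = 13: 20, 23, 28, 32, 38, 41 → 6
r = 16: 20, 23, 28, 32, 38, 41 → 6
r = 24: 28, 32, 38, 41 → 4
Cross-inversions: 6 + 6 + 4 = 16

16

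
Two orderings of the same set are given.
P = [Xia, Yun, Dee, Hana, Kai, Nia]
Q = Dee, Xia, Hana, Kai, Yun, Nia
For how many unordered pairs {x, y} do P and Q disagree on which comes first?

4

Assign each item its position (1..6) in the first ordering, then rewrite the second ordering as that position sequence:
positions: Xia→1, Yun→2, Dee→3, Hana→4, Kai→5, Nia→6
second ordering as positions: [3, 1, 4, 5, 2, 6]
Discordant pairs = inversions in this position sequence.
3: 1, 2 → 2
1: 0
4: 2 → 1
5: 2 → 1
2: 0
6: 0
Total: 2 + 0 + 1 + 1 + 0 + 0 = 4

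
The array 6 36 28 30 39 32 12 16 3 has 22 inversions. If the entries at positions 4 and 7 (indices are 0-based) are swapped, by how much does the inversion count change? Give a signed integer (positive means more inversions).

-3

Positions 4 and 7 hold 39 and 16; after swapping, the array is [6, 36, 28, 30, 16, 32, 12, 39, 3].
Element-by-element contributions:
6: 1
36: 6
28: 3
30: 3
16: 2
32: 2
12: 1
39: 1
3: 0
Sum: 1 + 6 + 3 + 3 + 2 + 2 + 1 + 1 + 0 = 19
Change: 19 − 22 = -3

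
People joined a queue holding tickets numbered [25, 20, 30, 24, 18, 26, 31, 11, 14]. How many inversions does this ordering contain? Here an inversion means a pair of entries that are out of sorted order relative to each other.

22 inversions

Sweep left to right; for each value list the smaller values that follow it:
25: 5
20: 3
30: 5
24: 3
18: 2
26: 2
31: 2
11: 0
14: 0
Sum: 5 + 3 + 5 + 3 + 2 + 2 + 2 + 0 + 0 = 22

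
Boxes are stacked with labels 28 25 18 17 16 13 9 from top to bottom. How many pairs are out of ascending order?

21 inversions

For each element, count later entries that are smaller:
28: 6
25: 5
18: 4
17: 3
16: 2
13: 1
9: 0
Sum: 6 + 5 + 4 + 3 + 2 + 1 + 0 = 21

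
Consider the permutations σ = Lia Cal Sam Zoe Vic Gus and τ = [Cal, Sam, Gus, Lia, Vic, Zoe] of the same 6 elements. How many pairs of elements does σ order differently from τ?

Assign each item its position (1..6) in the first ordering, then rewrite the second ordering as that position sequence:
positions: Lia→1, Cal→2, Sam→3, Zoe→4, Vic→5, Gus→6
second ordering as positions: [2, 3, 6, 1, 5, 4]
Discordant pairs = inversions in this position sequence.
2: 1 → 1
3: 1 → 1
6: 1, 5, 4 → 3
1: 0
5: 4 → 1
4: 0
Total: 1 + 1 + 3 + 0 + 1 + 0 = 6

Discordant pairs: 6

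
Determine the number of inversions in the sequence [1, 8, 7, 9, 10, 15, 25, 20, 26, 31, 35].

2

Sweep left to right; for each value list the smaller values that follow it:
1: 0
8: 1
7: 0
9: 0
10: 0
15: 0
25: 1
20: 0
26: 0
31: 0
35: 0
Sum: 0 + 1 + 0 + 0 + 0 + 0 + 1 + 0 + 0 + 0 + 0 = 2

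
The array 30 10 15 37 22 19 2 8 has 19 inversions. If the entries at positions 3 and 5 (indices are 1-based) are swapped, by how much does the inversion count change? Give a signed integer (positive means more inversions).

Positions 3 and 5 hold 15 and 22; after swapping, the array is [30, 10, 22, 37, 15, 19, 2, 8].
Sweep left to right; for each value list the smaller values that follow it:
30: 6
10: 2
22: 4
37: 4
15: 2
19: 2
2: 0
8: 0
Sum: 6 + 2 + 4 + 4 + 2 + 2 + 0 + 0 = 20
Change: 20 − 19 = +1

+1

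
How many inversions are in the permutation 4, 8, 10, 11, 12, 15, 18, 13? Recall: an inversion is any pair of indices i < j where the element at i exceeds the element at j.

Count, for each position, how many later elements it exceeds:
4: 0
8: 0
10: 0
11: 0
12: 0
15: 1
18: 1
13: 0
Sum: 0 + 0 + 0 + 0 + 0 + 1 + 1 + 0 = 2

2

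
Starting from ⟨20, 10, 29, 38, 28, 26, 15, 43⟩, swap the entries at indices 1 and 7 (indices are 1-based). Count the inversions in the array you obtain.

Positions 1 and 7 hold 20 and 15; after swapping, the array is [15, 10, 29, 38, 28, 26, 20, 43].
For each element, count later entries that are smaller:
15 → 10 → 1
10 → none → 0
29 → 28, 26, 20 → 3
38 → 28, 26, 20 → 3
28 → 26, 20 → 2
26 → 20 → 1
20 → none → 0
43 → none → 0
Sum: 1 + 0 + 3 + 3 + 2 + 1 + 0 + 0 = 10

10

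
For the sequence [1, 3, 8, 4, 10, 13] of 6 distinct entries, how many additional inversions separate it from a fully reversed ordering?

14

Maximum inversions for 6 distinct elements is C(6, 2) = 6·5/2 = 15.
Current inversions — for each element, count later smaller elements:
1: 0
3: 0
8: 1
4: 0
10: 0
13: 0
Current total: 0 + 0 + 1 + 0 + 0 + 0 = 1
Shortfall: 15 − 1 = 14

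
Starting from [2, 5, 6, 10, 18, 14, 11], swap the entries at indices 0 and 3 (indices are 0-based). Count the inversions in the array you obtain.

Inversions: 8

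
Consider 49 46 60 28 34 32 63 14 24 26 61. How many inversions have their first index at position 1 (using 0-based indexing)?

6

The element at index 1 is 46.
Elements after it: 60, 28, 34, 32, 63, 14, 24, 26, 61
Those smaller than 46: 28, 34, 32, 14, 24, 26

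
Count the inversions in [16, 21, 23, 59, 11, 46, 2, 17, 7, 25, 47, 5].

35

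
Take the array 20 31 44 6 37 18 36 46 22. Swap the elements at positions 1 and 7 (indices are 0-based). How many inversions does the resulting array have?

Positions 1 and 7 hold 31 and 46; after swapping, the array is [20, 46, 44, 6, 37, 18, 36, 31, 22].
Element-by-element contributions:
20 → 6, 18 → 2
46 → 44, 6, 37, 18, 36, 31, 22 → 7
44 → 6, 37, 18, 36, 31, 22 → 6
6 → none → 0
37 → 18, 36, 31, 22 → 4
18 → none → 0
36 → 31, 22 → 2
31 → 22 → 1
22 → none → 0
Sum: 2 + 7 + 6 + 0 + 4 + 0 + 2 + 1 + 0 = 22

22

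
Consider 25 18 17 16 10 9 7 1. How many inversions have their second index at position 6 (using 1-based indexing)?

5 such elements

The element at index 6 is 9.
Elements before it: 25, 18, 17, 16, 10
Those larger than 9: 25, 18, 17, 16, 10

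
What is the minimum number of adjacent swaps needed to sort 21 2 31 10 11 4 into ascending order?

The minimum number of adjacent swaps to sort an array equals its inversion count, since every such swap removes exactly one inversion.
Count inversions — for each element, later elements that are smaller:
21: 2, 10, 11, 4 → 4
2: none → 0
31: 10, 11, 4 → 3
10: 4 → 1
11: 4 → 1
4: none → 0
Total inversions: 4 + 0 + 3 + 1 + 1 + 0 = 9

9 swaps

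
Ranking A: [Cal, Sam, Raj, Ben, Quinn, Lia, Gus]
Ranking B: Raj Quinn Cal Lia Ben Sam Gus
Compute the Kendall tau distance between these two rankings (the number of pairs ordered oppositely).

8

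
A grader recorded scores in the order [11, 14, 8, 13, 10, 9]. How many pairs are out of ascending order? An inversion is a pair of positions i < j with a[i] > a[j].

For each element, count later entries that are smaller:
11: 3
14: 4
8: 0
13: 2
10: 1
9: 0
Sum: 3 + 4 + 0 + 2 + 1 + 0 = 10

10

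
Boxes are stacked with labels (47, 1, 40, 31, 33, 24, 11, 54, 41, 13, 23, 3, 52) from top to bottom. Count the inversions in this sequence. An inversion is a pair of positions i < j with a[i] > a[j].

42 inversions

Count, for each position, how many later elements it exceeds:
47 → 1, 40, 31, 33, 24, 11, 41, 13, 23, 3 → 10
1 → none → 0
40 → 31, 33, 24, 11, 13, 23, 3 → 7
31 → 24, 11, 13, 23, 3 → 5
33 → 24, 11, 13, 23, 3 → 5
24 → 11, 13, 23, 3 → 4
11 → 3 → 1
54 → 41, 13, 23, 3, 52 → 5
41 → 13, 23, 3 → 3
13 → 3 → 1
23 → 3 → 1
3 → none → 0
52 → none → 0
Sum: 10 + 0 + 7 + 5 + 5 + 4 + 1 + 5 + 3 + 1 + 1 + 0 + 0 = 42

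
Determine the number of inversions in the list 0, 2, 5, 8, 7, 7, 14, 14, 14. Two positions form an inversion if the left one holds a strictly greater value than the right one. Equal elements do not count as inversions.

2

Count, for each position, how many later elements it exceeds:
0 → none → 0
2 → none → 0
5 → none → 0
8 → 7, 7 → 2
7 → none → 0
7 → none → 0
14 → none → 0
14 → none → 0
14 → none → 0
Sum: 0 + 0 + 0 + 2 + 0 + 0 + 0 + 0 + 0 = 2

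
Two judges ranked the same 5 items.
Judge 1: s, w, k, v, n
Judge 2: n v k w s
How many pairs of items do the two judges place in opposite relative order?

10 discordant pairs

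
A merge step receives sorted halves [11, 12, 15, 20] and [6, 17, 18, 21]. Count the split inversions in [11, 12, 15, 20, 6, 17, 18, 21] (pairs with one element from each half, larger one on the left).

Count, for every r in R, how many entries of L exceed r:
r = 6: 11, 12, 15, 20 → 4
r = 17: 20 → 1
r = 18: 20 → 1
r = 21: none → 0
Cross-inversions: 4 + 1 + 1 + 0 = 6

Split inversions: 6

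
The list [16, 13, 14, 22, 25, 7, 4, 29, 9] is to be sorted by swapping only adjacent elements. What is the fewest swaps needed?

19

Each adjacent swap fixes exactly one inversion, so the minimum swap count equals the number of inversions.
Count inversions — for each element, later elements that are smaller:
16: 13, 14, 7, 4, 9 → 5
13: 7, 4, 9 → 3
14: 7, 4, 9 → 3
22: 7, 4, 9 → 3
25: 7, 4, 9 → 3
7: 4 → 1
4: none → 0
29: 9 → 1
9: none → 0
Total inversions: 5 + 3 + 3 + 3 + 3 + 1 + 0 + 1 + 0 = 19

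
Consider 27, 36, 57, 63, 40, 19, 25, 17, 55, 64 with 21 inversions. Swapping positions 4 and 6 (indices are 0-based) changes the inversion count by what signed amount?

Positions 4 and 6 hold 40 and 25; after swapping, the array is [27, 36, 57, 63, 25, 19, 40, 17, 55, 64].
Count, for each position, how many later elements it exceeds:
27: 3
36: 3
57: 5
63: 5
25: 2
19: 1
40: 1
17: 0
55: 0
64: 0
Sum: 3 + 3 + 5 + 5 + 2 + 1 + 1 + 0 + 0 + 0 = 20
Change: 20 − 21 = -1

-1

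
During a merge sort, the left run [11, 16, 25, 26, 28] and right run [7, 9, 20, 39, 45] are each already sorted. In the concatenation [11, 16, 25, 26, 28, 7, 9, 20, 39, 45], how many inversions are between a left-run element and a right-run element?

13

Take each right-half value and tally the left-half values above it:
r = 7: 11, 16, 25, 26, 28 → 5
r = 9: 11, 16, 25, 26, 28 → 5
r = 20: 25, 26, 28 → 3
r = 39: none → 0
r = 45: none → 0
Cross-inversions: 5 + 5 + 3 + 0 + 0 = 13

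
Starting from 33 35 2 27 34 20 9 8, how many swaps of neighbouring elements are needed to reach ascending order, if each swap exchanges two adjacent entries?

20

The minimum number of adjacent swaps to sort an array equals its inversion count, since every such swap removes exactly one inversion.
Count inversions — for each element, later elements that are smaller:
33: 2, 27, 20, 9, 8 → 5
35: 2, 27, 34, 20, 9, 8 → 6
2: none → 0
27: 20, 9, 8 → 3
34: 20, 9, 8 → 3
20: 9, 8 → 2
9: 8 → 1
8: none → 0
Total inversions: 5 + 6 + 0 + 3 + 3 + 2 + 1 + 0 = 20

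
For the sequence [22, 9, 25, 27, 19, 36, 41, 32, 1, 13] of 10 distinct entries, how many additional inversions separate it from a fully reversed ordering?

24 inversions short

Maximum inversions for 10 distinct elements is C(10, 2) = 10·9/2 = 45.
Current inversions — for each element, count later smaller elements:
22: 4
9: 1
25: 3
27: 3
19: 2
36: 3
41: 3
32: 2
1: 0
13: 0
Current total: 4 + 1 + 3 + 3 + 2 + 3 + 3 + 2 + 0 + 0 = 21
Shortfall: 45 − 21 = 24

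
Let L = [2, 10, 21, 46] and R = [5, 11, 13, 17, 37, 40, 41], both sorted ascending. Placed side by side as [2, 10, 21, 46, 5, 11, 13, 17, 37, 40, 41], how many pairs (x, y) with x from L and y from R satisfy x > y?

Take each right-half value and tally the left-half values above it:
r = 5: 10, 21, 46 → 3
r = 11: 21, 46 → 2
r = 13: 21, 46 → 2
r = 17: 21, 46 → 2
r = 37: 46 → 1
r = 40: 46 → 1
r = 41: 46 → 1
Cross-inversions: 3 + 2 + 2 + 2 + 1 + 1 + 1 = 12

There are 12 split inversions.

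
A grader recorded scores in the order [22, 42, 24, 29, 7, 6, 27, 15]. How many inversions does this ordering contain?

18 inversions

Element-by-element contributions:
22 → 7, 6, 15 → 3
42 → 24, 29, 7, 6, 27, 15 → 6
24 → 7, 6, 15 → 3
29 → 7, 6, 27, 15 → 4
7 → 6 → 1
6 → none → 0
27 → 15 → 1
15 → none → 0
Sum: 3 + 6 + 3 + 4 + 1 + 0 + 1 + 0 = 18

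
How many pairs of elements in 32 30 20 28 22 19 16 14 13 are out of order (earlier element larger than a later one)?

34

Count, for each position, how many later elements it exceeds:
32 → 30, 20, 28, 22, 19, 16, 14, 13 → 8
30 → 20, 28, 22, 19, 16, 14, 13 → 7
20 → 19, 16, 14, 13 → 4
28 → 22, 19, 16, 14, 13 → 5
22 → 19, 16, 14, 13 → 4
19 → 16, 14, 13 → 3
16 → 14, 13 → 2
14 → 13 → 1
13 → none → 0
Sum: 8 + 7 + 4 + 5 + 4 + 3 + 2 + 1 + 0 = 34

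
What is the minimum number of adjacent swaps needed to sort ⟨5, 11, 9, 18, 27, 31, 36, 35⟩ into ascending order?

Each adjacent swap fixes exactly one inversion, so the minimum swap count equals the number of inversions.
Count inversions — for each element, later elements that are smaller:
5: none → 0
11: 9 → 1
9: none → 0
18: none → 0
27: none → 0
31: none → 0
36: 35 → 1
35: none → 0
Total inversions: 0 + 1 + 0 + 0 + 0 + 0 + 1 + 0 = 2

There are 2 swaps.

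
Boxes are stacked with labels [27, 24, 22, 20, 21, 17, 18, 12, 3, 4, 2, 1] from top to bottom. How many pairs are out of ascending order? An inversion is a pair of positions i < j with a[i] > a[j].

63 inversions

Sweep left to right; for each value list the smaller values that follow it:
27: 11
24: 10
22: 9
20: 7
21: 7
17: 5
18: 5
12: 4
3: 2
4: 2
2: 1
1: 0
Sum: 11 + 10 + 9 + 7 + 7 + 5 + 5 + 4 + 2 + 2 + 1 + 0 = 63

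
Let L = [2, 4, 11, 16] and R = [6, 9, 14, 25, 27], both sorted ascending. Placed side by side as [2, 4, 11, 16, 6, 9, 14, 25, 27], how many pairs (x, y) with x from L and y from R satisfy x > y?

There are 5 split inversions.

For each element r of the right run, count left-run elements greater than r:
r = 6: 11, 16 → 2
r = 9: 11, 16 → 2
r = 14: 16 → 1
r = 25: none → 0
r = 27: none → 0
Cross-inversions: 2 + 2 + 1 + 0 + 0 = 5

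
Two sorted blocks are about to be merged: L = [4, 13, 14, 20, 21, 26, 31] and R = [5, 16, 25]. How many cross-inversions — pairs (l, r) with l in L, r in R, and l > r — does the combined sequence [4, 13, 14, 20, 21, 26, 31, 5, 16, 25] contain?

Count, for every r in R, how many entries of L exceed r:
r = 5: 13, 14, 20, 21, 26, 31 → 6
r = 16: 20, 21, 26, 31 → 4
r = 25: 26, 31 → 2
Cross-inversions: 6 + 4 + 2 = 12

There are 12 cross-inversions.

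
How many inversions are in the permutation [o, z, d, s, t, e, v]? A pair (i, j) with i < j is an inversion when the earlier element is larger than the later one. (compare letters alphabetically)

Inversion pairs (indices are 1-based):
(1,3): o > d
(1,6): o > e
(2,3): z > d
(2,4): z > s
(2,5): z > t
(2,6): z > e
(2,7): z > v
(4,6): s > e
(5,6): t > e
That's 9 pairs.

Inversions: 9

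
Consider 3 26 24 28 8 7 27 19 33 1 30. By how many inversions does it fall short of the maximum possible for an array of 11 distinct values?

32 inversions short

Maximum inversions for 11 distinct elements is C(11, 2) = 11·10/2 = 55.
Current inversions — for each element, count later smaller elements:
3: 1
26: 5
24: 4
28: 5
8: 2
7: 1
27: 2
19: 1
33: 2
1: 0
30: 0
Current total: 1 + 5 + 4 + 5 + 2 + 1 + 2 + 1 + 2 + 0 + 0 = 23
Shortfall: 55 − 23 = 32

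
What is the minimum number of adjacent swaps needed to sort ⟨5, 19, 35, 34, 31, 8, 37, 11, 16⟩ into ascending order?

17 adjacent swaps

The minimum number of adjacent swaps to sort an array equals its inversion count, since every such swap removes exactly one inversion.
Count inversions — for each element, later elements that are smaller:
5: none → 0
19: 8, 11, 16 → 3
35: 34, 31, 8, 11, 16 → 5
34: 31, 8, 11, 16 → 4
31: 8, 11, 16 → 3
8: none → 0
37: 11, 16 → 2
11: none → 0
16: none → 0
Total inversions: 0 + 3 + 5 + 4 + 3 + 0 + 2 + 0 + 0 = 17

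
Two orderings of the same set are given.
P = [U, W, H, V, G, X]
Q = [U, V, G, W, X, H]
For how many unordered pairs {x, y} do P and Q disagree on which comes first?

Assign each item its position (1..6) in the first ordering, then rewrite the second ordering as that position sequence:
positions: U→1, W→2, H→3, V→4, G→5, X→6
second ordering as positions: [1, 4, 5, 2, 6, 3]
Discordant pairs = inversions in this position sequence.
1: 0
4: 2, 3 → 2
5: 2, 3 → 2
2: 0
6: 3 → 1
3: 0
Total: 0 + 2 + 2 + 0 + 1 + 0 = 5

5 disagreeing pairs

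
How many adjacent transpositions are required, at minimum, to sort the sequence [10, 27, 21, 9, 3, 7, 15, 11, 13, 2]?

Adjacent swaps: 29

Each adjacent swap fixes exactly one inversion, so the minimum swap count equals the number of inversions.
Count inversions — for each element, later elements that are smaller:
10: 9, 3, 7, 2 → 4
27: 21, 9, 3, 7, 15, 11, 13, 2 → 8
21: 9, 3, 7, 15, 11, 13, 2 → 7
9: 3, 7, 2 → 3
3: 2 → 1
7: 2 → 1
15: 11, 13, 2 → 3
11: 2 → 1
13: 2 → 1
2: none → 0
Total inversions: 4 + 8 + 7 + 3 + 1 + 1 + 3 + 1 + 1 + 0 = 29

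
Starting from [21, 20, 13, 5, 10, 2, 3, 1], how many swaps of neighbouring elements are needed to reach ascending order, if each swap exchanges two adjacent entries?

The minimum number of adjacent swaps to sort an array equals its inversion count, since every such swap removes exactly one inversion.
Count inversions — for each element, later elements that are smaller:
21: 20, 13, 5, 10, 2, 3, 1 → 7
20: 13, 5, 10, 2, 3, 1 → 6
13: 5, 10, 2, 3, 1 → 5
5: 2, 3, 1 → 3
10: 2, 3, 1 → 3
2: 1 → 1
3: 1 → 1
1: none → 0
Total inversions: 7 + 6 + 5 + 3 + 3 + 1 + 1 + 0 = 26

26 adjacent swaps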